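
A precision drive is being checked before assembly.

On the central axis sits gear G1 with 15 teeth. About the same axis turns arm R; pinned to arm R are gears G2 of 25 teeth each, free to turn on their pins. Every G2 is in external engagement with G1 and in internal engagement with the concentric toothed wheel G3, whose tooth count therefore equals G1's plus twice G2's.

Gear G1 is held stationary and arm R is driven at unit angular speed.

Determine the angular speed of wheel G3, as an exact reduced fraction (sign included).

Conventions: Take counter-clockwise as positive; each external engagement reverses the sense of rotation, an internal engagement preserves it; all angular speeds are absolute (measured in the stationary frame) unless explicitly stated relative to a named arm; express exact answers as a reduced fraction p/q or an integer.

recognized (axles ride arm R): planetary set, 15/25/65 teeth
ring teeth: 15 + 2·25 = 65
15(ω_sun−ω_arm) = −65(ω_ring−ω_arm),  ω_sun = 0, ω_arm = 1
ω_ring = 1 − (15/65)(0−1) = 16/13
exact speed ratio = 16/13

16/13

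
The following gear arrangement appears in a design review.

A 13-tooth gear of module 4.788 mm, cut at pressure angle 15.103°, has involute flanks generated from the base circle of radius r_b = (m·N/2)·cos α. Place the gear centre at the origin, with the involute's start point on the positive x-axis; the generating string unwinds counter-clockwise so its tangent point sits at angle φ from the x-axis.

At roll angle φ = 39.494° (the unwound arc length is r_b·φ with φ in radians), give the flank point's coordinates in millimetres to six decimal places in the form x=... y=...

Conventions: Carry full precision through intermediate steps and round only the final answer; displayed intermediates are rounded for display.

topology: single-mesh involute geometry — m = 4.788, N = 13
pitch radius r_p = m·N/2 = 4.788·13/2 = 31.122000
base radius r_b = r_p·cos α = 31.122000·cos 15.103° = 30.047015
roll angle φ = 39.494° = 0.68930033 rad
x = r_b·(cos φ + φ·sin φ) = 36.359424
y = r_b·(sin φ − φ·cos φ) = 3.127005

x=36.359424 y=3.127005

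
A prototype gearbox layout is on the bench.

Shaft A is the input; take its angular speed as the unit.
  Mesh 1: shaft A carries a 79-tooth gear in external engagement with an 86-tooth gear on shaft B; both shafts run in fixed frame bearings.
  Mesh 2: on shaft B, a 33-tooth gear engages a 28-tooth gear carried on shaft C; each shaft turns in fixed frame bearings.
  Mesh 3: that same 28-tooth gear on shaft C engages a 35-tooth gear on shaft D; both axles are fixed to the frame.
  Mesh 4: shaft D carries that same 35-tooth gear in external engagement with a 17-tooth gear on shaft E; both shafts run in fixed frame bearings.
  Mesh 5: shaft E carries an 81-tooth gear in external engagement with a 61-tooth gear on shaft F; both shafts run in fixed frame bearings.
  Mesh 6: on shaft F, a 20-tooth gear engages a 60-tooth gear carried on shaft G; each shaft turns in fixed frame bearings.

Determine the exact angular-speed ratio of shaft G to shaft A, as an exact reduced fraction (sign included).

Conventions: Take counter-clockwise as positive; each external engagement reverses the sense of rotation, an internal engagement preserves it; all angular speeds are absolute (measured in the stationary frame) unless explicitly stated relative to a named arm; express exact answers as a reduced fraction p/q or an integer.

class = fixed-axis compound train [6 meshes; 6 ratios multiply, 6 sense flips]
mesh 1 [79T→86T]: running ratio 79/86, sense −
mesh 2 [33T→28T]: running ratio 2607/2408, sense +
mesh 3 [28T→35T]: running ratio 2607/3010, sense −
mesh 4 [35T→17T]: running ratio 2607/1462, sense +
mesh 5 [81T→61T]: running ratio 211167/89182, sense −
mesh 6 [20T→60T]: running ratio 70389/89182, sense +
ω_out/ω_in = 70389/89182

70389/89182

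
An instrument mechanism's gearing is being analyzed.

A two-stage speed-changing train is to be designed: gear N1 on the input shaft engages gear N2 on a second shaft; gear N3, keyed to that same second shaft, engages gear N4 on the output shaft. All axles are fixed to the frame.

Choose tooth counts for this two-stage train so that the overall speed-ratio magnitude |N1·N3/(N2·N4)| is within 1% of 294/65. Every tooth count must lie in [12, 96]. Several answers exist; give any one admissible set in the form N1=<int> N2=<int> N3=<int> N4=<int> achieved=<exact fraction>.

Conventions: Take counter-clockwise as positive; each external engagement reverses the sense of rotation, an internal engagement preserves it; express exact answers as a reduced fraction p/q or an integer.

class = fixed-axis compound train [2-stage, 294/65 wanted]
target = 294/65 in lowest terms: an exact hit needs N1·N3 = k·294 and N2·N4 = k·65 for one integer k, every count in [12, 96]; additionally prefer no 1:1 stage (N1 ≠ N2, N3 ≠ N4)
k = 1…2: no 1:1-free in-range split of k·294 and k·65 into factor pairs; take k = 3
k = 3: N1·N3 = 882 = 14·63, N2·N4 = 195 = 13·15
achieved = 14·63/(13·15) = 294/65; |achieved − target| = 0 ≤ 147/3250 ✓

N1=14 N2=13 N3=63 N4=15 achieved=294/65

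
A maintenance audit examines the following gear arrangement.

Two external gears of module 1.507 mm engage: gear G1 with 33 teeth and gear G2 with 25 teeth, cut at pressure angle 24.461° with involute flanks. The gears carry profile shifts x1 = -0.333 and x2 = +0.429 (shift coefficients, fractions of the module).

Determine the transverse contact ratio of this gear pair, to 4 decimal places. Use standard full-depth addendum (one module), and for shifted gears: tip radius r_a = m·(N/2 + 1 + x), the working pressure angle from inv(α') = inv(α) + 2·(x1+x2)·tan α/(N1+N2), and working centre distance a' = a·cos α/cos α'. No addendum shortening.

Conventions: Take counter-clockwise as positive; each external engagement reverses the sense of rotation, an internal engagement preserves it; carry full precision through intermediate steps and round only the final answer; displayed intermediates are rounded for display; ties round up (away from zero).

single-mesh involute tooth geometry (33T engaging 25T at module 1.507)
base radii: r_b1 = 22.633656, r_b2 = 17.146709
tip radii: r_a1 = 25.870669, r_a2 = 20.991003
inv(α') = inv(24.461°) + 2·(-0.333+0.429)·tan α/(33+25) = 0.02948537  ⇒  α' = 24.87013°
a' = a·cos α / cos α' = 43.7030·cos 24.461°/cos 24.87013° = 43.846542
action lengths: √(r_a1²−r_b1²) = 12.530329, √(r_a2²−r_b2²) = 12.108368
base pitch p_b = π·m·cos α = 4.309438
CR = (12.530329 + 12.108368 − 43.846542·sin 24.87013°)/4.309438 = 1.438348
contact ratio ≈ 1.4383

1.4383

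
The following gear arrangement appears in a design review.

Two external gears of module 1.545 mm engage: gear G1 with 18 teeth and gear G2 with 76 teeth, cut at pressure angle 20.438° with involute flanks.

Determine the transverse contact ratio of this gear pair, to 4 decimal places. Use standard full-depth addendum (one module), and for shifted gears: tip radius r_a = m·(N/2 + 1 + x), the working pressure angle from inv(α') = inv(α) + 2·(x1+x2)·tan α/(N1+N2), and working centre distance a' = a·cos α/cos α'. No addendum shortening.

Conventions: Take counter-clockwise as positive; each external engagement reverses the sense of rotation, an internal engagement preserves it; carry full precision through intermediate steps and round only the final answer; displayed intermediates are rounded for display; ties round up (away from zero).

1.6543

recognized (one external pair, fixed centres): single-mesh tooth geometry, m = 1.545, N1 = 18, N2 = 76
base radii: r_b1 = 13.029689, r_b2 = 55.014241
tip radii: r_a1 = 15.450000, r_a2 = 60.255000
no profile shift: α' = α, a' = a
action lengths: √(r_a1²−r_b1²) = 8.302392, √(r_a2²−r_b2²) = 24.578412
base pitch p_b = π·m·cos α = 4.548219
CR = (8.302392 + 24.578412 − 72.615000·sin 20.43800°)/4.548219 = 1.654298
contact ratio ≈ 1.6543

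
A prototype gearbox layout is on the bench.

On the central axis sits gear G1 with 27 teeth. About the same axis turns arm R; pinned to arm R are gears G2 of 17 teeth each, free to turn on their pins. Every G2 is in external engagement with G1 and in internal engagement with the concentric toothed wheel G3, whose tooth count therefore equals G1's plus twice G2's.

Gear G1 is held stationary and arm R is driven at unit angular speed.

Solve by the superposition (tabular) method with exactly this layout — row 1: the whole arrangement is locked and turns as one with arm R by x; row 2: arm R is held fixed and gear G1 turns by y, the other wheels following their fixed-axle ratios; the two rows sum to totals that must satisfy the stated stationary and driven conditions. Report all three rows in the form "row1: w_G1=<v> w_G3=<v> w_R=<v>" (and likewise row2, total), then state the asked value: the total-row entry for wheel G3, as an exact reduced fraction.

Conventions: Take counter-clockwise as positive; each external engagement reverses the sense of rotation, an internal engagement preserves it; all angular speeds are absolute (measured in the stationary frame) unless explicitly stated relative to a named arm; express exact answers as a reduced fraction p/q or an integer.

row1: w_G1=1 w_G3=1 w_R=1
row2: w_G1=-1 w_G3=27/61 w_R=0
total: w_G1=0 w_G3=88/61 w_R=1
asked value: 88/61

class = planetary set [G3 = 27+2·17 = 61; Willis about the carrier]
row 1 — lock + rotate with arm: ω_sun = ω_ring = ω_arm = x
row 2: sun turns y, ring = −(27/61)·y, arm 0
boundary: total ω_sun = x + y = 0 and total ω_arm = x = 1  ⇒  y = -1, x = 1
row 2 ring = −(27/61)·(-1) = 27/61
totals (row 1 + row 2): sun 1 + (-1) = 0, ring 1 + 27/61 = 88/61, arm 1 + 0 = 1
asked cell (total, ring) = 88/61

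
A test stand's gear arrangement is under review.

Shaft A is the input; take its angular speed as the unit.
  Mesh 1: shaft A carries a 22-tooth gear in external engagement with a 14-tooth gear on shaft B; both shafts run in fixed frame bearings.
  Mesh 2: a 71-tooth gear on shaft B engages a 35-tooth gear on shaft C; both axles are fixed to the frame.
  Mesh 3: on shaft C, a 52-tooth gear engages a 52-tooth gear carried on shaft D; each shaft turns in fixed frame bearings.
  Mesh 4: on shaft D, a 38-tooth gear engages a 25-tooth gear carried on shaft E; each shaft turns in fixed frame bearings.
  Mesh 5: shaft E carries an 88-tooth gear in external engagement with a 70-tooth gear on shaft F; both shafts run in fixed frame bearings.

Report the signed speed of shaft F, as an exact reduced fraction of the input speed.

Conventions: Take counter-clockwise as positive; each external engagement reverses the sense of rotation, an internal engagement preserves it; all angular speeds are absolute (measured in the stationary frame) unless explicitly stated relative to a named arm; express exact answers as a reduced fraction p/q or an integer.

-1305832/214375

5-mesh fixed-axis compound train (all bearings frame-fixed)
mesh 1 [22T→14T]: |ω|/ω_in = 1×22/14 = 11/7, sense flips to −
mesh 2 [71T→35T]: |ω|/ω_in = (11/7)×71/35 = 781/245, sense flips to +
mesh 3 [52T→52T]: |ω|/ω_in = (781/245)×52/52 = 781/245, sense flips to −
mesh 4 [38T→25T]: |ω|/ω_in = (781/245)×38/25 = 29678/6125, sense flips to +
mesh 5 [88T→70T]: |ω|/ω_in = (29678/6125)×88/70 = 1305832/214375, sense flips to −
signed output speed (× input speed) = -1305832/214375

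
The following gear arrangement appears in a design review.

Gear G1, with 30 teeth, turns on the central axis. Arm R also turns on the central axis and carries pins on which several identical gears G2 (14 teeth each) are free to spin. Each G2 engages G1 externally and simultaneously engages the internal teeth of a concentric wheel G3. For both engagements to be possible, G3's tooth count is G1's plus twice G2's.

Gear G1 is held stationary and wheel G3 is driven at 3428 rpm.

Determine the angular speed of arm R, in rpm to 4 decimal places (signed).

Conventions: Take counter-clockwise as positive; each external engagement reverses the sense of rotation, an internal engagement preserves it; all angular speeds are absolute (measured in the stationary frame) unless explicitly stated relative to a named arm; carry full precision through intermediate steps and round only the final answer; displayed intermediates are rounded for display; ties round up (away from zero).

+2259.3636 rpm

recognized (axles ride arm R): planetary set, 30/14/58 teeth
normalise by the input: solve with ω_ring = 1, then scale by 3428 rpm
ring teeth: 30 + 2·14 = 58
30(ω_sun−ω_arm) = −58(ω_ring−ω_arm),  ω_sun = 0, ω_ring = 1
30(0−ω_arm) = −58(1−ω_arm)  ⇒  88·ω_arm = 58  ⇒  ω_arm = 29/44
scale: ω_arm = 29/44 × 3428 rpm = +2259.3636 rpm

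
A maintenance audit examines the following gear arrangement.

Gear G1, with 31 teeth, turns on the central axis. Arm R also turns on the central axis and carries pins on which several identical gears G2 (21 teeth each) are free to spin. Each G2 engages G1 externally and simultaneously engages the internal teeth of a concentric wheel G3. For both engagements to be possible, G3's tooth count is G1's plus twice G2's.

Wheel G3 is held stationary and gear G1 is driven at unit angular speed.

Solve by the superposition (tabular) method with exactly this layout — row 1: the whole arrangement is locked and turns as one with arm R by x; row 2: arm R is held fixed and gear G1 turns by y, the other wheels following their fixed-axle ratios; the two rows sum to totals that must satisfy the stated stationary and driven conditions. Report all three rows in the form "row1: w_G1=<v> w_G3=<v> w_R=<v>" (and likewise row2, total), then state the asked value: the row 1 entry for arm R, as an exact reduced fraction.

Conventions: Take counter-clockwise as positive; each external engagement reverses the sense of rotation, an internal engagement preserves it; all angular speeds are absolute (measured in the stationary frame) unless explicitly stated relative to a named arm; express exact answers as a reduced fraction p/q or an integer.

planetary set (31T centre, 21T on arm, 73T internal) — Willis relation
row 1 — lock + rotate with arm: ω_sun = ω_ring = ω_arm = x
row 2 (arm held, sun turns y): ω_ring = −(31/73)·y, ω_arm = 0
boundary: total ω_ring = x − (31/73)·y = 0 and total ω_sun = x + y = 1  ⇒  y = 73/104, x = 31/104
row 2 ring = −(31/73)·73/104 = -31/104
totals (row 1 + row 2): sun 31/104 + 73/104 = 1, ring 31/104 + (-31/104) = 0, arm 31/104 + 0 = 31/104
asked cell (row1, arm) = 31/104

row1: w_G1=31/104 w_G3=31/104 w_R=31/104
row2: w_G1=73/104 w_G3=-31/104 w_R=0
total: w_G1=1 w_G3=0 w_R=31/104
asked value: 31/104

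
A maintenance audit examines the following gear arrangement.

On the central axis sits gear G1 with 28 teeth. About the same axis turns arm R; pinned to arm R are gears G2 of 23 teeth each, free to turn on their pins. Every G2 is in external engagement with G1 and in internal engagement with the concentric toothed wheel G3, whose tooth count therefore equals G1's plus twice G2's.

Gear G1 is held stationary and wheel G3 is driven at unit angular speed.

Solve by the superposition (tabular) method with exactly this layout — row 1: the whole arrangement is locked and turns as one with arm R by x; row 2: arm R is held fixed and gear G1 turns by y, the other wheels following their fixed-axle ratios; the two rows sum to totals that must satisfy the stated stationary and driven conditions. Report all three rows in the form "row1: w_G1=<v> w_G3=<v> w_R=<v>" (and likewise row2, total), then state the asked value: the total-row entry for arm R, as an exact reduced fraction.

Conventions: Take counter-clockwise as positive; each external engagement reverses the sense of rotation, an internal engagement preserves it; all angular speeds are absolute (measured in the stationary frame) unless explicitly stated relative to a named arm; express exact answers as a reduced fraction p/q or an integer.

topology: planetary set — G1 28T / G2 23T / G3 74T, arm = carrier (Willis)
row 1: whole set turns with the arm by x
superposition row 2 [arm held]: sun y, ring −(28/74)·y, arm 0
boundary: total ω_sun = x + y = 0 and total ω_ring = x − (28/74)·y = 1  ⇒  y = -37/51, x = 37/51
row 2 ring = −(28/74)·(-37/51) = 14/51
totals (row 1 + row 2): sun 37/51 + (-37/51) = 0, ring 37/51 + 14/51 = 1, arm 37/51 + 0 = 37/51
asked cell (total, arm) = 37/51

row1: w_G1=37/51 w_G3=37/51 w_R=37/51
row2: w_G1=-37/51 w_G3=14/51 w_R=0
total: w_G1=0 w_G3=1 w_R=37/51
asked value: 37/51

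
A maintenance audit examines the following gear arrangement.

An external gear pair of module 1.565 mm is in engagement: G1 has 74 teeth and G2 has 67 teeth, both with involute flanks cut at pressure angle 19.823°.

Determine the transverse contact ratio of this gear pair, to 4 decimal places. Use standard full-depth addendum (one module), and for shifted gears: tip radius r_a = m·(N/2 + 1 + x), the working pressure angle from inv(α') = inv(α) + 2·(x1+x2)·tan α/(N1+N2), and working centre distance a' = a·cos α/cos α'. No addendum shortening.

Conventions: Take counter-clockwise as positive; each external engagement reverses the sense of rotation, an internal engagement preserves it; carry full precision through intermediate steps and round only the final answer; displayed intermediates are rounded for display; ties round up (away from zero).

1.8190

recognized (one external pair, fixed centres): single-mesh tooth geometry, m = 1.565, N1 = 74, N2 = 67
base radii: r_b1 = 54.473823, r_b2 = 49.320894
tip radii: r_a1 = 59.470000, r_a2 = 53.992500
no profile shift: α' = α, a' = a
action lengths: √(r_a1²−r_b1²) = 23.859663, √(r_a2²−r_b2²) = 21.969058
base pitch p_b = π·m·cos α = 4.625258
CR = (23.859663 + 21.969058 − 110.332500·sin 19.82300°)/4.625258 = 1.818980
contact ratio ≈ 1.8190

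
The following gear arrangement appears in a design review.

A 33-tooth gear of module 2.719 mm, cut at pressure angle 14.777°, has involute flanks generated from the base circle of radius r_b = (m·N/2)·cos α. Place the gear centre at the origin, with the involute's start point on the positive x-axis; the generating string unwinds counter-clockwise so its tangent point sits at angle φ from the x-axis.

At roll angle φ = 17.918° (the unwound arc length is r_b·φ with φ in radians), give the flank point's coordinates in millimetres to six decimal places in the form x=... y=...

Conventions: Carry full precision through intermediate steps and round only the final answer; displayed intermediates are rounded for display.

x=45.449337 y=0.437938

recognized (one wheel, involute flank): single-mesh tooth geometry, m = 2.719, N = 33
pitch radius r_p = m·N/2 = 2.719·33/2 = 44.863500
base radius r_b = r_p·cos α = 44.863500·cos 14.777° = 43.379678
roll angle φ = 17.918° = 0.31272810 rad
x = r_b·(cos φ + φ·sin φ) = 45.449337
y = r_b·(sin φ − φ·cos φ) = 0.437938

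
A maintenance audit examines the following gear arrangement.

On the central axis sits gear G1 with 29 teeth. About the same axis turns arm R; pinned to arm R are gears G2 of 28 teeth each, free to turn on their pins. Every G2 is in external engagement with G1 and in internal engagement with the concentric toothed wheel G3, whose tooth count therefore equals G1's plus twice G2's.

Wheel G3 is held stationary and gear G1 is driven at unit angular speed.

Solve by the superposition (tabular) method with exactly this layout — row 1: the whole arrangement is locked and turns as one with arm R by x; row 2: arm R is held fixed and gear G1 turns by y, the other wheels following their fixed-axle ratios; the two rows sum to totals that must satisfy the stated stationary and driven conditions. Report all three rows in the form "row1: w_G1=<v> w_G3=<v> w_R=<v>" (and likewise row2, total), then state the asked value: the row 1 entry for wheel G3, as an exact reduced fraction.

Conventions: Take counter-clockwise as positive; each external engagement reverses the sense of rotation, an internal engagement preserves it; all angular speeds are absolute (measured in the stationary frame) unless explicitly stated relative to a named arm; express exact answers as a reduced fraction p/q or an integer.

row1: w_G1=29/114 w_G3=29/114 w_R=29/114
row2: w_G1=85/114 w_G3=-29/114 w_R=0
total: w_G1=1 w_G3=0 w_R=29/114
asked value: 29/114

recognized (axles ride arm R): planetary set, 29/28/85 teeth
row 1: whole set turns with the arm by x
superposition row 2 [arm held]: sun y, ring −(29/85)·y, arm 0
boundary: total ω_ring = x − (29/85)·y = 0 and total ω_sun = x + y = 1  ⇒  y = 85/114, x = 29/114
row 2 ring = −(29/85)·85/114 = -29/114
totals (row 1 + row 2): sun 29/114 + 85/114 = 1, ring 29/114 + (-29/114) = 0, arm 29/114 + 0 = 29/114
asked cell (row1, ring) = 29/114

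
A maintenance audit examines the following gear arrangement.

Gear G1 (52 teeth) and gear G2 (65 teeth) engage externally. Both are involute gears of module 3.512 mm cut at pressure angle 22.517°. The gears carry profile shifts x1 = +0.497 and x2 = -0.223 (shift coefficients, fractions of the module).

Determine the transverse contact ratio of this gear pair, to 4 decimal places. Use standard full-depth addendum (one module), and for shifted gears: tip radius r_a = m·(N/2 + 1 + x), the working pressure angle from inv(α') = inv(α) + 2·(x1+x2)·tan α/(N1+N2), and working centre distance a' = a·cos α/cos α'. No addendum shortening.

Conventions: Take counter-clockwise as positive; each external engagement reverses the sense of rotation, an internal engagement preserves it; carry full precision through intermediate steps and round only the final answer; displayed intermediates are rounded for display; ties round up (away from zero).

1.5991

recognized (one external pair, fixed centres): single-mesh tooth geometry, m = 3.512, N1 = 52, N2 = 65
base radii: r_b1 = 84.350916, r_b2 = 105.438645
tip radii: r_a1 = 96.569464, r_a2 = 116.868824
inv(α') = inv(22.517°) + 2·(+0.497-0.223)·tan α/(52+65) = 0.02350714  ⇒  α' = 23.14464°
a' = a·cos α / cos α' = 205.4520·cos 22.517°/cos 23.14464° = 206.401686
action lengths: √(r_a1²−r_b1²) = 47.016851, √(r_a2²−r_b2²) = 50.408473
base pitch p_b = π·m·cos α = 10.192162
CR = (47.016851 + 50.408473 − 206.401686·sin 23.14464°)/10.192162 = 1.599111
contact ratio ≈ 1.5991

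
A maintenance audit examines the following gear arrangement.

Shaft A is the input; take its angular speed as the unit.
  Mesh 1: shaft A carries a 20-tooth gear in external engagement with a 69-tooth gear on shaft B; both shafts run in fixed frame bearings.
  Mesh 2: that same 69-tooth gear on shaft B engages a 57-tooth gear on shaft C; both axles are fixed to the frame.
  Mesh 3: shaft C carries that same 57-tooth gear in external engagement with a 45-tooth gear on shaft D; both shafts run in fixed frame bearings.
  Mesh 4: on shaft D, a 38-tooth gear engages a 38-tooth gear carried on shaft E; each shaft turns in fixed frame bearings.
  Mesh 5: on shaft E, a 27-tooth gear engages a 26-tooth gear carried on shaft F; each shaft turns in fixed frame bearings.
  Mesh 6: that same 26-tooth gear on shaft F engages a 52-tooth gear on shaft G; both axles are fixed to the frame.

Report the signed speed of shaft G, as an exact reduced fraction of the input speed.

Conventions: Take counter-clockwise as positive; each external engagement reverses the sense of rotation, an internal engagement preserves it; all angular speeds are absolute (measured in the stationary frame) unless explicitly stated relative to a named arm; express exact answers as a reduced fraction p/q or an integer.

3/13

6-mesh fixed-axis compound train (all bearings frame-fixed)
mesh 1 [20T→69T]: |ω|/ω_in = 1×20/69 = 20/69, sense flips to −
mesh 2 [69T→57T]: |ω|/ω_in = (20/69)×69/57 = 20/57, sense flips to +
mesh 3 [57T→45T]: |ω|/ω_in = (20/57)×57/45 = 4/9, sense flips to −
mesh 4 [38T→38T]: |ω|/ω_in = (4/9)×38/38 = 4/9, sense flips to +
mesh 5 [27T→26T]: |ω|/ω_in = (4/9)×27/26 = 6/13, sense flips to −
mesh 6 [26T→52T]: |ω|/ω_in = (6/13)×26/52 = 3/13, sense flips to +
signed output speed (× input speed) = 3/13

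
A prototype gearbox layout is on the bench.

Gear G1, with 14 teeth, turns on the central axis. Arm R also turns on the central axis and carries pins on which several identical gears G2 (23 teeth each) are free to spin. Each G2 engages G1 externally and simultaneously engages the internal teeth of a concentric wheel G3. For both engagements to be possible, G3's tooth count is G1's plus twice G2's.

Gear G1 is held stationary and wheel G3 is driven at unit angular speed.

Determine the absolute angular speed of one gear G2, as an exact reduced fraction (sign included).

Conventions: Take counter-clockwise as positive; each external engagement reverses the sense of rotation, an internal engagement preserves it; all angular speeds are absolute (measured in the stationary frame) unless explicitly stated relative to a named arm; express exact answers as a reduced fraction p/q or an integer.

class = planetary set [G3 = 14+2·23 = 60; Willis about the carrier]
ring teeth: 14 + 2·23 = 60
14(ω_sun−ω_arm) = −60(ω_ring−ω_arm),  ω_sun = 0, ω_ring = 1
14(0−ω_arm) = −60(1−ω_arm)  ⇒  74·ω_arm = 60  ⇒  ω_arm = 30/37
sun–planet mesh: 14·(0−30/37) = −23·(ω_p−ω_arm)  ⇒  ω_p−ω_arm = 420/851
ω_p = 30/37 + 420/851 = 30/23
exact speed ratio = 30/23

30/23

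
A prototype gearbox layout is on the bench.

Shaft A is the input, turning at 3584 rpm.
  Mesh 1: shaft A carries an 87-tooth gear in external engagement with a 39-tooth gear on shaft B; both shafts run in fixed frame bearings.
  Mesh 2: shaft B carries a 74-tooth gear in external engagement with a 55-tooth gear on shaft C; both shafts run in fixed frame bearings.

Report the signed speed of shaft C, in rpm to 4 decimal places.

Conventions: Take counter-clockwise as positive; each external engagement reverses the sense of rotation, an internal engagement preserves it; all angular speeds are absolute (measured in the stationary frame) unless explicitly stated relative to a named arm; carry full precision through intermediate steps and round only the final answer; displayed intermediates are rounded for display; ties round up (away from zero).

+10757.0126 rpm

2-mesh fixed-axis compound train (all bearings frame-fixed)
mesh 1 [87T→39T]: ω = 3584.0000×87/39 = 7995.0769 rpm, sense flips to −
mesh 2 [74T→55T]: ω = 7995.0769×74/55 = 10757.0126 rpm, sense flips to +
signed output speed = +10757.0126 rpm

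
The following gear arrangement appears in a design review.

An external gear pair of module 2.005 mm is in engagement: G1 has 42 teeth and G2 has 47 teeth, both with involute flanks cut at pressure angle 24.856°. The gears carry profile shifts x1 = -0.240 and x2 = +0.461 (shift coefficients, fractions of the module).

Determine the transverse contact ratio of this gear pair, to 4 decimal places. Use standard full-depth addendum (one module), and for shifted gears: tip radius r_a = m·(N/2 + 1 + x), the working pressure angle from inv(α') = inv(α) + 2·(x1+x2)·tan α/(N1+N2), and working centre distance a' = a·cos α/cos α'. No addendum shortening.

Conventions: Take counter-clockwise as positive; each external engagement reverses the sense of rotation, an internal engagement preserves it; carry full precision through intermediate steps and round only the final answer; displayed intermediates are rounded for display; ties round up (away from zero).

class = single-mesh tooth geometry [involute pair 42T × 47T, m = 2.005]
base radii: r_b1 = 38.204691, r_b2 = 42.752868
tip radii: r_a1 = 43.628800, r_a2 = 50.046805
inv(α') = inv(24.856°) + 2·(-0.240+0.461)·tan α/(42+47) = 0.03173307  ⇒  α' = 25.45369°
a' = a·cos α / cos α' = 89.2225·cos 24.856°/cos 25.45369° = 89.660653
action lengths: √(r_a1²−r_b1²) = 21.068312, √(r_a2²−r_b2²) = 26.016820
base pitch p_b = π·m·cos α = 5.715408
CR = (21.068312 + 26.016820 − 89.660653·sin 25.45369°)/5.715408 = 1.496070
contact ratio ≈ 1.4961

1.4961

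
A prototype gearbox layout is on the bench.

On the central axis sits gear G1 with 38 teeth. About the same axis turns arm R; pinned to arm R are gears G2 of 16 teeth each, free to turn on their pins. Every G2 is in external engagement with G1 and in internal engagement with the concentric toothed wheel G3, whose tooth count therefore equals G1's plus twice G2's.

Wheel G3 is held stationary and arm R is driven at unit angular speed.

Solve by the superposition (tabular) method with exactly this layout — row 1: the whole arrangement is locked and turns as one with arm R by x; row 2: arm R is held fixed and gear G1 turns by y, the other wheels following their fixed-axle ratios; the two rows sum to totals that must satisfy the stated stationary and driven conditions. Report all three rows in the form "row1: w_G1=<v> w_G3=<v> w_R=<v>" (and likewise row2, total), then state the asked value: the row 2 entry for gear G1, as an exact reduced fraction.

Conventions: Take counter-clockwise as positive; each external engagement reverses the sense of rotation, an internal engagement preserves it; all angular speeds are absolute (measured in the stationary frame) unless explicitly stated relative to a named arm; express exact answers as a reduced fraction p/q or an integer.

topology: planetary set — G1 38T / G2 16T / G3 70T, arm = carrier (Willis)
row 1: whole set turns with the arm by x
row 2: sun turns y, ring = −(38/70)·y, arm 0
boundary: total ω_ring = x − (38/70)·y = 0 and total ω_arm = x = 1  ⇒  y = 35/19, x = 1
row 2 ring = −(38/70)·35/19 = -1
totals (row 1 + row 2): sun 1 + 35/19 = 54/19, ring 1 + (-1) = 0, arm 1 + 0 = 1
asked cell (row2, sun) = 35/19

row1: w_G1=1 w_G3=1 w_R=1
row2: w_G1=35/19 w_G3=-1 w_R=0
total: w_G1=54/19 w_G3=0 w_R=1
asked value: 35/19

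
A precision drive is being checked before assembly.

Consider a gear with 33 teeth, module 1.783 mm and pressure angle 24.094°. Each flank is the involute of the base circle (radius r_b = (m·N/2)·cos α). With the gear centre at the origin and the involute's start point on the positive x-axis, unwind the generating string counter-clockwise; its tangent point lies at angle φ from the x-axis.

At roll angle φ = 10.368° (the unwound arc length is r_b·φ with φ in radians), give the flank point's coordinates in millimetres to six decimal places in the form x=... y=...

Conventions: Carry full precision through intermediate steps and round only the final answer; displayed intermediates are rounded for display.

x=27.292496 y=0.052871

topology: single-mesh involute geometry — m = 1.783, N = 33
pitch radius r_p = m·N/2 = 1.783·33/2 = 29.419500
base radius r_b = r_p·cos α = 29.419500·cos 24.094° = 26.856383
roll angle φ = 10.368° = 0.18095574 rad
x = r_b·(cos φ + φ·sin φ) = 27.292496
y = r_b·(sin φ − φ·cos φ) = 0.052871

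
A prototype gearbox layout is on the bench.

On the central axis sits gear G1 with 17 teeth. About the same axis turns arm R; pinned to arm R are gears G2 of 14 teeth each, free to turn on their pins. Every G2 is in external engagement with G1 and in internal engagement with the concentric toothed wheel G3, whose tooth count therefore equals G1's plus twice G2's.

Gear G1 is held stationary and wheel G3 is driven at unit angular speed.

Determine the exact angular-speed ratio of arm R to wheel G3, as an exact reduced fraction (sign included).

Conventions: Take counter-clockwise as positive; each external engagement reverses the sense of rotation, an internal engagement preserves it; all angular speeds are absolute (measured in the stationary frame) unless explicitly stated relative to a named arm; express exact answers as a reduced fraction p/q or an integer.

recognized (axles ride arm R): planetary set, 17/14/45 teeth
ring teeth: 17 + 2·14 = 45
17(ω_sun−ω_arm) = −45(ω_ring−ω_arm),  ω_sun = 0, ω_ring = 1
17(0−ω_arm) = −45(1−ω_arm)  ⇒  62·ω_arm = 45  ⇒  ω_arm = 45/62
ω_out/ω_in = 45/62

45/62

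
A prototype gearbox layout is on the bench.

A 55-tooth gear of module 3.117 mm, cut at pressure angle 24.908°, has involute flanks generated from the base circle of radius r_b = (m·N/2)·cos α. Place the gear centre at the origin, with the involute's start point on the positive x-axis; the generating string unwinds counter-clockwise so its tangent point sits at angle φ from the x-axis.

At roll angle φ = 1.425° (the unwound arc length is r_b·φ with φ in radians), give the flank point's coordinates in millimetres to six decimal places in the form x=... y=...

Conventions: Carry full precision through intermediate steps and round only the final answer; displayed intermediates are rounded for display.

x=77.768547 y=0.000399

single-mesh involute tooth geometry (55T wheel at module 3.117)
pitch radius r_p = m·N/2 = 3.117·55/2 = 85.717500
base radius r_b = r_p·cos α = 85.717500·cos 24.908° = 77.744505
roll angle φ = 1.425° = 0.02487094 rad
x = r_b·(cos φ + φ·sin φ) = 77.768547
y = r_b·(sin φ − φ·cos φ) = 0.000399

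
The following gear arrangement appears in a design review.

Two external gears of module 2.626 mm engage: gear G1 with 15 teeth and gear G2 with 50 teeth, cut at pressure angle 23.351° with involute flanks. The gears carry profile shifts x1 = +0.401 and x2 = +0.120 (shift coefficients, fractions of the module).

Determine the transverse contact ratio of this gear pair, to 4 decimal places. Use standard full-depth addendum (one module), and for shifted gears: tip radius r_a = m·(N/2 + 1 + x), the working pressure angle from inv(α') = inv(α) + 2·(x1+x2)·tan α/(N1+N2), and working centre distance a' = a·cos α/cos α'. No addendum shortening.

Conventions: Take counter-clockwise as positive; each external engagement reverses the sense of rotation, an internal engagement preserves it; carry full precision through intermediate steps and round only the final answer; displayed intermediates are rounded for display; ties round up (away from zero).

1.3902

recognized (one external pair, fixed centres): single-mesh tooth geometry, m = 2.626, N1 = 15, N2 = 50
base radii: r_b1 = 18.081860, r_b2 = 60.272867
tip radii: r_a1 = 23.374026, r_a2 = 68.591120
inv(α') = inv(23.351°) + 2·(+0.401+0.120)·tan α/(15+50) = 0.03109269  ⇒  α' = 25.29055°
a' = a·cos α / cos α' = 85.3450·cos 23.351°/cos 25.29055° = 86.660912
action lengths: √(r_a1²−r_b1²) = 14.811868, √(r_a2²−r_b2²) = 32.740239
base pitch p_b = π·m·cos α = 7.574112
CR = (14.811868 + 32.740239 − 86.660912·sin 25.29055°)/7.574112 = 1.390237
contact ratio ≈ 1.3902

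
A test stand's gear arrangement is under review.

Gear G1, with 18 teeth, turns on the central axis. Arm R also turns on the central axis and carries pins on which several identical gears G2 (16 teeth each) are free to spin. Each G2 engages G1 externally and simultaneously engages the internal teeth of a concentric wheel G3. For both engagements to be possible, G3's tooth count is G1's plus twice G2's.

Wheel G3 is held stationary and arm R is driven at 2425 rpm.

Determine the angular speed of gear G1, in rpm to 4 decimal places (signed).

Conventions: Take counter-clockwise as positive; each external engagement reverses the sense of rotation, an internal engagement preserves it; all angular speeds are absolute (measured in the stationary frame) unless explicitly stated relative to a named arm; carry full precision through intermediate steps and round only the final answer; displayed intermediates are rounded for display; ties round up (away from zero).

topology: planetary set — G1 18T / G2 16T / G3 50T, arm = carrier (Willis)
normalise by the input: solve with ω_arm = 1, then scale by 2425 rpm
ring teeth: 18 + 2·16 = 50
18(ω_sun−ω_arm) = −50(ω_ring−ω_arm),  ω_ring = 0, ω_arm = 1
ω_sun = 1 − (50/18)(0−1) = 34/9
scale: ω_sun = 34/9 × 2425 rpm = +9161.1111 rpm

+9161.1111 rpm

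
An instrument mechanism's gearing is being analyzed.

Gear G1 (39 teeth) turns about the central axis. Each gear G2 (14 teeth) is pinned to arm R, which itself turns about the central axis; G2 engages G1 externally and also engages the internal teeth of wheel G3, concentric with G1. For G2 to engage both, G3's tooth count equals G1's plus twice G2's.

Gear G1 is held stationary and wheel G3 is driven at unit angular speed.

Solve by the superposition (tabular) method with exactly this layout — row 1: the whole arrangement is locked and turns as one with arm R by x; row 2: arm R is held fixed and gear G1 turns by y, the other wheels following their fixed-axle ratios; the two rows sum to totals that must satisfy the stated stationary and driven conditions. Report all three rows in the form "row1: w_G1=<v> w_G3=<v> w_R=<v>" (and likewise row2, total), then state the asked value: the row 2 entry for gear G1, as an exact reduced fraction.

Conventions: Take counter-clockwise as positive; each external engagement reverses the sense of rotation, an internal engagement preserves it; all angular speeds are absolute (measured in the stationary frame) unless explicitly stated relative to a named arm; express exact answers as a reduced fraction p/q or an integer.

planetary set (39T centre, 14T on arm, 67T internal) — Willis relation
row 1: whole set turns with the arm by x
superposition row 2 [arm held]: sun y, ring −(39/67)·y, arm 0
boundary: total ω_sun = x + y = 0 and total ω_ring = x − (39/67)·y = 1  ⇒  y = -67/106, x = 67/106
row 2 ring = −(39/67)·(-67/106) = 39/106
totals (row 1 + row 2): sun 67/106 + (-67/106) = 0, ring 67/106 + 39/106 = 1, arm 67/106 + 0 = 67/106
asked cell (row2, sun) = -67/106

row1: w_G1=67/106 w_G3=67/106 w_R=67/106
row2: w_G1=-67/106 w_G3=39/106 w_R=0
total: w_G1=0 w_G3=1 w_R=67/106
asked value: -67/106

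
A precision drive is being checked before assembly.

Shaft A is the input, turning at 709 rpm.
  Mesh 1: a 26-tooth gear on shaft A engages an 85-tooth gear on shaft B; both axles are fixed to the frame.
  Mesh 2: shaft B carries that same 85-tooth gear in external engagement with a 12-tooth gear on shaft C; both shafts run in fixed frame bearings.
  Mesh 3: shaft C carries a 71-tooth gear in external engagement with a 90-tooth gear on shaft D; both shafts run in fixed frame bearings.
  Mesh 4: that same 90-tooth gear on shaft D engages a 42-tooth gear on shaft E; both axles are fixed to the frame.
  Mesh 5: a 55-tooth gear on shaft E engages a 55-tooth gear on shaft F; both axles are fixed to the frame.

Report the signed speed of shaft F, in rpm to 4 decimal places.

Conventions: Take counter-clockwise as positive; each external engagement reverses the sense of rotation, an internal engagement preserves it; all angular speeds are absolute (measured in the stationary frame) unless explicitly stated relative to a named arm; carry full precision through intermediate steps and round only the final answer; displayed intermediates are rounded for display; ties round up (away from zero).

-2596.8532 rpm

5-mesh fixed-axis compound train (all bearings frame-fixed)
mesh 1 [26T→85T]: ω = 709.0000×26/85 = 216.8706 rpm, sense flips to −
mesh 2 [85T→12T]: ω = 216.8706×85/12 = 1536.1667 rpm, sense flips to +
mesh 3 [71T→90T]: ω = 1536.1667×71/90 = 1211.8648 rpm, sense flips to −
mesh 4 [90T→42T]: ω = 1211.8648×90/42 = 2596.8532 rpm, sense flips to +
mesh 5 [55T→55T]: ω = 2596.8532×55/55 = 2596.8532 rpm, sense flips to −
signed output speed = -2596.8532 rpm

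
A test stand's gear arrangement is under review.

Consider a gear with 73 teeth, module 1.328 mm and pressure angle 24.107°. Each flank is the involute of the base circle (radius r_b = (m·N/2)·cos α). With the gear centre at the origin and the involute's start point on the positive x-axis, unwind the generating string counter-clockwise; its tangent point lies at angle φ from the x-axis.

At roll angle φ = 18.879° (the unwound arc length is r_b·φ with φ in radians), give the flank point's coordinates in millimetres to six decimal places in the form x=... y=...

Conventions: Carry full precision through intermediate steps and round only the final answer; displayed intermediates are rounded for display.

x=46.581507 y=0.521897

class = single-mesh tooth geometry [base-circle involute, m = 1.328, 73T]
pitch radius r_p = m·N/2 = 1.328·73/2 = 48.472000
base radius r_b = r_p·cos α = 48.472000·cos 24.107° = 44.244480
roll angle φ = 18.879° = 0.32950071 rad
x = r_b·(cos φ + φ·sin φ) = 46.581507
y = r_b·(sin φ − φ·cos φ) = 0.521897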